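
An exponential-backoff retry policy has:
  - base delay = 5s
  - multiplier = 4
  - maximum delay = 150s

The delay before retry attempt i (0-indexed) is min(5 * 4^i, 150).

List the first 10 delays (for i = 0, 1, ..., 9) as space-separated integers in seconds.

Answer: 5 20 80 150 150 150 150 150 150 150

Derivation:
Computing each delay:
  i=0: min(5*4^0, 150) = 5
  i=1: min(5*4^1, 150) = 20
  i=2: min(5*4^2, 150) = 80
  i=3: min(5*4^3, 150) = 150
  i=4: min(5*4^4, 150) = 150
  i=5: min(5*4^5, 150) = 150
  i=6: min(5*4^6, 150) = 150
  i=7: min(5*4^7, 150) = 150
  i=8: min(5*4^8, 150) = 150
  i=9: min(5*4^9, 150) = 150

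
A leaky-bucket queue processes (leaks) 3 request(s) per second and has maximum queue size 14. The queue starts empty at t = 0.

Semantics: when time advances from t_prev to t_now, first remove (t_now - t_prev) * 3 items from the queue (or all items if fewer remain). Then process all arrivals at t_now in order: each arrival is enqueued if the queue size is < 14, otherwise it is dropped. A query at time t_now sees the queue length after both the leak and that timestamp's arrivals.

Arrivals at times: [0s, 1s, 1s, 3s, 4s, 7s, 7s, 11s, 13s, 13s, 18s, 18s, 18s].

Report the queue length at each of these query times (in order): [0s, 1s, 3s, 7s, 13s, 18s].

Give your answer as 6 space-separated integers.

Answer: 1 2 1 2 2 3

Derivation:
Queue lengths at query times:
  query t=0s: backlog = 1
  query t=1s: backlog = 2
  query t=3s: backlog = 1
  query t=7s: backlog = 2
  query t=13s: backlog = 2
  query t=18s: backlog = 3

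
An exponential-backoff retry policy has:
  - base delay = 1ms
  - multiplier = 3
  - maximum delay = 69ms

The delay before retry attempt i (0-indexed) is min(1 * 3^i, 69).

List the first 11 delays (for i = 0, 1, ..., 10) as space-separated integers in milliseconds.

Computing each delay:
  i=0: min(1*3^0, 69) = 1
  i=1: min(1*3^1, 69) = 3
  i=2: min(1*3^2, 69) = 9
  i=3: min(1*3^3, 69) = 27
  i=4: min(1*3^4, 69) = 69
  i=5: min(1*3^5, 69) = 69
  i=6: min(1*3^6, 69) = 69
  i=7: min(1*3^7, 69) = 69
  i=8: min(1*3^8, 69) = 69
  i=9: min(1*3^9, 69) = 69
  i=10: min(1*3^10, 69) = 69

Answer: 1 3 9 27 69 69 69 69 69 69 69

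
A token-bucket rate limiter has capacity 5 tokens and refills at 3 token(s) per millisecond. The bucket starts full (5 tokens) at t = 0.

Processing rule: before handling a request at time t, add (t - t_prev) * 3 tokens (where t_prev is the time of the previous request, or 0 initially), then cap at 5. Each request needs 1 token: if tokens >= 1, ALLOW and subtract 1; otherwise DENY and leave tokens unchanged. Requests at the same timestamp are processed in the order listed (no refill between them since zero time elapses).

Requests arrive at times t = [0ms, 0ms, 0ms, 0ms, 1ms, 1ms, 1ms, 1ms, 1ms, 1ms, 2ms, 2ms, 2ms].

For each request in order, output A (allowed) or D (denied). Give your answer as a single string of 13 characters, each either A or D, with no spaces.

Answer: AAAAAAAADDAAA

Derivation:
Simulating step by step:
  req#1 t=0ms: ALLOW
  req#2 t=0ms: ALLOW
  req#3 t=0ms: ALLOW
  req#4 t=0ms: ALLOW
  req#5 t=1ms: ALLOW
  req#6 t=1ms: ALLOW
  req#7 t=1ms: ALLOW
  req#8 t=1ms: ALLOW
  req#9 t=1ms: DENY
  req#10 t=1ms: DENY
  req#11 t=2ms: ALLOW
  req#12 t=2ms: ALLOW
  req#13 t=2ms: ALLOW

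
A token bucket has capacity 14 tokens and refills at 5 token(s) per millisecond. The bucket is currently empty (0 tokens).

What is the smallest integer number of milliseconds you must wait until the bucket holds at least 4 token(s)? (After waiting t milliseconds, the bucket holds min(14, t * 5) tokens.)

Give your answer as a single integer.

Need t * 5 >= 4, so t >= 4/5.
Smallest integer t = ceil(4/5) = 1.

Answer: 1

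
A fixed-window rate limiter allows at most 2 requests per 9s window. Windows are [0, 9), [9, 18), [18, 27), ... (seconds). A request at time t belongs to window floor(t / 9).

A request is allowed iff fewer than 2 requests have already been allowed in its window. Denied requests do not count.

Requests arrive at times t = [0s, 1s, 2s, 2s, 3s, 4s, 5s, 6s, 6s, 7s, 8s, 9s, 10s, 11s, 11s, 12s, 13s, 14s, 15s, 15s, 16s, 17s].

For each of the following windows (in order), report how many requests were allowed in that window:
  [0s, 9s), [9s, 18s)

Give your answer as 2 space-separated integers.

Answer: 2 2

Derivation:
Processing requests:
  req#1 t=0s (window 0): ALLOW
  req#2 t=1s (window 0): ALLOW
  req#3 t=2s (window 0): DENY
  req#4 t=2s (window 0): DENY
  req#5 t=3s (window 0): DENY
  req#6 t=4s (window 0): DENY
  req#7 t=5s (window 0): DENY
  req#8 t=6s (window 0): DENY
  req#9 t=6s (window 0): DENY
  req#10 t=7s (window 0): DENY
  req#11 t=8s (window 0): DENY
  req#12 t=9s (window 1): ALLOW
  req#13 t=10s (window 1): ALLOW
  req#14 t=11s (window 1): DENY
  req#15 t=11s (window 1): DENY
  req#16 t=12s (window 1): DENY
  req#17 t=13s (window 1): DENY
  req#18 t=14s (window 1): DENY
  req#19 t=15s (window 1): DENY
  req#20 t=15s (window 1): DENY
  req#21 t=16s (window 1): DENY
  req#22 t=17s (window 1): DENY

Allowed counts by window: 2 2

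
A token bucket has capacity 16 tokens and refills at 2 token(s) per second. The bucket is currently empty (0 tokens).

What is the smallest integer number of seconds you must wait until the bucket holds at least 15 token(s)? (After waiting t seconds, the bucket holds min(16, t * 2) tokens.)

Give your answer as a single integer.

Need t * 2 >= 15, so t >= 15/2.
Smallest integer t = ceil(15/2) = 8.

Answer: 8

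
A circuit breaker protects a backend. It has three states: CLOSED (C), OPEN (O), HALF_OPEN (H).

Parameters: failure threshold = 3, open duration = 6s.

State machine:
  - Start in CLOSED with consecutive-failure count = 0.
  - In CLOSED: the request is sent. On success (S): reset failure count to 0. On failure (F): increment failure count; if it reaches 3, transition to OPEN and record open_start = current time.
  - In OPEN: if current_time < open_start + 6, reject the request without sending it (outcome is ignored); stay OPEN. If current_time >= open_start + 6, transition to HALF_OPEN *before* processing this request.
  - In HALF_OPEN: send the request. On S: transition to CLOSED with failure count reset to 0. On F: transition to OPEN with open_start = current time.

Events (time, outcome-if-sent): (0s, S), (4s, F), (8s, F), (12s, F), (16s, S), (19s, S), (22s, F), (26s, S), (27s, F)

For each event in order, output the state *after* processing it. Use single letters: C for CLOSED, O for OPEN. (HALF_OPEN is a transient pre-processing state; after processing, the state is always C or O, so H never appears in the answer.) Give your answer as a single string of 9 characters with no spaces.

Answer: CCCOOCCCC

Derivation:
State after each event:
  event#1 t=0s outcome=S: state=CLOSED
  event#2 t=4s outcome=F: state=CLOSED
  event#3 t=8s outcome=F: state=CLOSED
  event#4 t=12s outcome=F: state=OPEN
  event#5 t=16s outcome=S: state=OPEN
  event#6 t=19s outcome=S: state=CLOSED
  event#7 t=22s outcome=F: state=CLOSED
  event#8 t=26s outcome=S: state=CLOSED
  event#9 t=27s outcome=F: state=CLOSED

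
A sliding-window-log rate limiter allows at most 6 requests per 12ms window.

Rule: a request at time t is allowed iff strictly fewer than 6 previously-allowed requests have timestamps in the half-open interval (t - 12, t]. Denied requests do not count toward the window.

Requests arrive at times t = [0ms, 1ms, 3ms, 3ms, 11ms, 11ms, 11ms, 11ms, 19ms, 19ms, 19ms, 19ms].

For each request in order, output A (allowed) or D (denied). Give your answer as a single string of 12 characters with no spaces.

Answer: AAAAAADDAAAA

Derivation:
Tracking allowed requests in the window:
  req#1 t=0ms: ALLOW
  req#2 t=1ms: ALLOW
  req#3 t=3ms: ALLOW
  req#4 t=3ms: ALLOW
  req#5 t=11ms: ALLOW
  req#6 t=11ms: ALLOW
  req#7 t=11ms: DENY
  req#8 t=11ms: DENY
  req#9 t=19ms: ALLOW
  req#10 t=19ms: ALLOW
  req#11 t=19ms: ALLOW
  req#12 t=19ms: ALLOW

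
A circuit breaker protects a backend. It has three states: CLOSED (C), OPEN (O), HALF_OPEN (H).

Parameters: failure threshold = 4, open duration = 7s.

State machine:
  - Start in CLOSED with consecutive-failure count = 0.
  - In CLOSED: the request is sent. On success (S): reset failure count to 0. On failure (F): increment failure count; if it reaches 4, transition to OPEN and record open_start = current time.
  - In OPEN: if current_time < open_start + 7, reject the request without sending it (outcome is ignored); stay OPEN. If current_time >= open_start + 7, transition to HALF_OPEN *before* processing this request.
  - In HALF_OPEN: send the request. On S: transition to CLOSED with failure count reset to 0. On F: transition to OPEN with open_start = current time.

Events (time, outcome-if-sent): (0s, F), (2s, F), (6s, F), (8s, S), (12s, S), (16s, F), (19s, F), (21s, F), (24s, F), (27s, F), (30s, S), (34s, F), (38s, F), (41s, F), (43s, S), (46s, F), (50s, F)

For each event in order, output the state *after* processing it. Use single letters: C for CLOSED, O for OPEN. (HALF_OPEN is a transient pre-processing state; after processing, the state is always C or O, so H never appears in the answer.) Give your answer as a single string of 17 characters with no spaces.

Answer: CCCCCCCCOOOOOOOOO

Derivation:
State after each event:
  event#1 t=0s outcome=F: state=CLOSED
  event#2 t=2s outcome=F: state=CLOSED
  event#3 t=6s outcome=F: state=CLOSED
  event#4 t=8s outcome=S: state=CLOSED
  event#5 t=12s outcome=S: state=CLOSED
  event#6 t=16s outcome=F: state=CLOSED
  event#7 t=19s outcome=F: state=CLOSED
  event#8 t=21s outcome=F: state=CLOSED
  event#9 t=24s outcome=F: state=OPEN
  event#10 t=27s outcome=F: state=OPEN
  event#11 t=30s outcome=S: state=OPEN
  event#12 t=34s outcome=F: state=OPEN
  event#13 t=38s outcome=F: state=OPEN
  event#14 t=41s outcome=F: state=OPEN
  event#15 t=43s outcome=S: state=OPEN
  event#16 t=46s outcome=F: state=OPEN
  event#17 t=50s outcome=F: state=OPEN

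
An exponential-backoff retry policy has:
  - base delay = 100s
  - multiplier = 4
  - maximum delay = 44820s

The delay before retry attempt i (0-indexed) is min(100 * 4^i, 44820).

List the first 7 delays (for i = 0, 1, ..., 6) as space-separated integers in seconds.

Answer: 100 400 1600 6400 25600 44820 44820

Derivation:
Computing each delay:
  i=0: min(100*4^0, 44820) = 100
  i=1: min(100*4^1, 44820) = 400
  i=2: min(100*4^2, 44820) = 1600
  i=3: min(100*4^3, 44820) = 6400
  i=4: min(100*4^4, 44820) = 25600
  i=5: min(100*4^5, 44820) = 44820
  i=6: min(100*4^6, 44820) = 44820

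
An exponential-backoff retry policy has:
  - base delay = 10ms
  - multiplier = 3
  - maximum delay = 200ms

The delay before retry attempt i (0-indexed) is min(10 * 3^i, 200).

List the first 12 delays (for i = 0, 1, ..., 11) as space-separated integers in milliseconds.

Answer: 10 30 90 200 200 200 200 200 200 200 200 200

Derivation:
Computing each delay:
  i=0: min(10*3^0, 200) = 10
  i=1: min(10*3^1, 200) = 30
  i=2: min(10*3^2, 200) = 90
  i=3: min(10*3^3, 200) = 200
  i=4: min(10*3^4, 200) = 200
  i=5: min(10*3^5, 200) = 200
  i=6: min(10*3^6, 200) = 200
  i=7: min(10*3^7, 200) = 200
  i=8: min(10*3^8, 200) = 200
  i=9: min(10*3^9, 200) = 200
  i=10: min(10*3^10, 200) = 200
  i=11: min(10*3^11, 200) = 200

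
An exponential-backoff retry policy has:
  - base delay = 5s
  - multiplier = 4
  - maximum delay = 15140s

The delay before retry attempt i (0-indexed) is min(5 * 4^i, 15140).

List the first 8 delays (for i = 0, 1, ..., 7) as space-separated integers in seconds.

Computing each delay:
  i=0: min(5*4^0, 15140) = 5
  i=1: min(5*4^1, 15140) = 20
  i=2: min(5*4^2, 15140) = 80
  i=3: min(5*4^3, 15140) = 320
  i=4: min(5*4^4, 15140) = 1280
  i=5: min(5*4^5, 15140) = 5120
  i=6: min(5*4^6, 15140) = 15140
  i=7: min(5*4^7, 15140) = 15140

Answer: 5 20 80 320 1280 5120 15140 15140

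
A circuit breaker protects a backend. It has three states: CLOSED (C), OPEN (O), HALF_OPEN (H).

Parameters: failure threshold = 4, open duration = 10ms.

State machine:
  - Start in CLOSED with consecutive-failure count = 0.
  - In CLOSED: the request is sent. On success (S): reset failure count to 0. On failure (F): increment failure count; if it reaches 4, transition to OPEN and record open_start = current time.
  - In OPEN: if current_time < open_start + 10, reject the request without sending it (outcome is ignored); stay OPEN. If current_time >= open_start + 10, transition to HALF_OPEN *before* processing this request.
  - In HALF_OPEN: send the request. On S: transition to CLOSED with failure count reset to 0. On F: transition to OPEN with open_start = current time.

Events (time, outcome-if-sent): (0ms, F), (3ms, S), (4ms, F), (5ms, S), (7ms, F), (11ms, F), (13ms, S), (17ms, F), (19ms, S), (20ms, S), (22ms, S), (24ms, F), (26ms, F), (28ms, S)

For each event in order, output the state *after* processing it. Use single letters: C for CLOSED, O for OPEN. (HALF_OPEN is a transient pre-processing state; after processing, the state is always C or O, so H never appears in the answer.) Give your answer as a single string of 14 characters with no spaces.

State after each event:
  event#1 t=0ms outcome=F: state=CLOSED
  event#2 t=3ms outcome=S: state=CLOSED
  event#3 t=4ms outcome=F: state=CLOSED
  event#4 t=5ms outcome=S: state=CLOSED
  event#5 t=7ms outcome=F: state=CLOSED
  event#6 t=11ms outcome=F: state=CLOSED
  event#7 t=13ms outcome=S: state=CLOSED
  event#8 t=17ms outcome=F: state=CLOSED
  event#9 t=19ms outcome=S: state=CLOSED
  event#10 t=20ms outcome=S: state=CLOSED
  event#11 t=22ms outcome=S: state=CLOSED
  event#12 t=24ms outcome=F: state=CLOSED
  event#13 t=26ms outcome=F: state=CLOSED
  event#14 t=28ms outcome=S: state=CLOSED

Answer: CCCCCCCCCCCCCC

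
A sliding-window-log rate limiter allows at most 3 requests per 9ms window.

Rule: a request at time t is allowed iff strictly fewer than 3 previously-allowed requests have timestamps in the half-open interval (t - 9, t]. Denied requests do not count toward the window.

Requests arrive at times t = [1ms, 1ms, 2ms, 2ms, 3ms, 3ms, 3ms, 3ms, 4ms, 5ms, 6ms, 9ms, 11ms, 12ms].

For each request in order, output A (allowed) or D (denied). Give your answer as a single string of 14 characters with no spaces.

Answer: AAADDDDDDDDDAA

Derivation:
Tracking allowed requests in the window:
  req#1 t=1ms: ALLOW
  req#2 t=1ms: ALLOW
  req#3 t=2ms: ALLOW
  req#4 t=2ms: DENY
  req#5 t=3ms: DENY
  req#6 t=3ms: DENY
  req#7 t=3ms: DENY
  req#8 t=3ms: DENY
  req#9 t=4ms: DENY
  req#10 t=5ms: DENY
  req#11 t=6ms: DENY
  req#12 t=9ms: DENY
  req#13 t=11ms: ALLOW
  req#14 t=12ms: ALLOW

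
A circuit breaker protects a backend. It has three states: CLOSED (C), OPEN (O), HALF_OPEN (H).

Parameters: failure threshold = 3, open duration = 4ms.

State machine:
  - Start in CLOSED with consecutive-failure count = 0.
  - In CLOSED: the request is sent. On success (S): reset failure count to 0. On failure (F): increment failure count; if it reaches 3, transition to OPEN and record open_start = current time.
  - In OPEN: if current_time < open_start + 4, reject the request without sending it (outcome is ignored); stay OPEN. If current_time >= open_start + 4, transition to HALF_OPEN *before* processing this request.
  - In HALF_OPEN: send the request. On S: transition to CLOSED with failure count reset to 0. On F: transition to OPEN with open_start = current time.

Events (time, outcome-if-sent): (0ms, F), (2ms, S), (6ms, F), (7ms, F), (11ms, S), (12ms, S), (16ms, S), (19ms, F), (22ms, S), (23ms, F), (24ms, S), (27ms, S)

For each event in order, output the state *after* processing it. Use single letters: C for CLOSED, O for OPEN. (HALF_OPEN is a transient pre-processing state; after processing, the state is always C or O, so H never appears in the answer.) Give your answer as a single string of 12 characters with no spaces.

Answer: CCCCCCCCCCCC

Derivation:
State after each event:
  event#1 t=0ms outcome=F: state=CLOSED
  event#2 t=2ms outcome=S: state=CLOSED
  event#3 t=6ms outcome=F: state=CLOSED
  event#4 t=7ms outcome=F: state=CLOSED
  event#5 t=11ms outcome=S: state=CLOSED
  event#6 t=12ms outcome=S: state=CLOSED
  event#7 t=16ms outcome=S: state=CLOSED
  event#8 t=19ms outcome=F: state=CLOSED
  event#9 t=22ms outcome=S: state=CLOSED
  event#10 t=23ms outcome=F: state=CLOSED
  event#11 t=24ms outcome=S: state=CLOSED
  event#12 t=27ms outcome=S: state=CLOSED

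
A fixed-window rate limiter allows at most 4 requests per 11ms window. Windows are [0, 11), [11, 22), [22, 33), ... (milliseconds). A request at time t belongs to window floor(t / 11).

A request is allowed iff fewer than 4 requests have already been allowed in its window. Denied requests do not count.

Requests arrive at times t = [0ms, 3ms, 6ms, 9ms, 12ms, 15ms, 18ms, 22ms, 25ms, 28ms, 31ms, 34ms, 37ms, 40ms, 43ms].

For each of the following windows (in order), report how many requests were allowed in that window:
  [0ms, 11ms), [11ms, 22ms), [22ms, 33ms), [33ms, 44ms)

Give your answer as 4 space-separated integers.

Processing requests:
  req#1 t=0ms (window 0): ALLOW
  req#2 t=3ms (window 0): ALLOW
  req#3 t=6ms (window 0): ALLOW
  req#4 t=9ms (window 0): ALLOW
  req#5 t=12ms (window 1): ALLOW
  req#6 t=15ms (window 1): ALLOW
  req#7 t=18ms (window 1): ALLOW
  req#8 t=22ms (window 2): ALLOW
  req#9 t=25ms (window 2): ALLOW
  req#10 t=28ms (window 2): ALLOW
  req#11 t=31ms (window 2): ALLOW
  req#12 t=34ms (window 3): ALLOW
  req#13 t=37ms (window 3): ALLOW
  req#14 t=40ms (window 3): ALLOW
  req#15 t=43ms (window 3): ALLOW

Allowed counts by window: 4 3 4 4

Answer: 4 3 4 4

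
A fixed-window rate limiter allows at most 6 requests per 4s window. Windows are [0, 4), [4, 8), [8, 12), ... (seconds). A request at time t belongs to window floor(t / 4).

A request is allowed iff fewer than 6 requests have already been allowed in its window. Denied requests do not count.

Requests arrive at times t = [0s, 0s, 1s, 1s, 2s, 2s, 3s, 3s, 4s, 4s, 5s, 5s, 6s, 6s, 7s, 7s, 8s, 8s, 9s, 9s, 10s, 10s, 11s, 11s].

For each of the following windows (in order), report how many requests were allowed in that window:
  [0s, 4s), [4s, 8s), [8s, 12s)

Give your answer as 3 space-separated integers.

Answer: 6 6 6

Derivation:
Processing requests:
  req#1 t=0s (window 0): ALLOW
  req#2 t=0s (window 0): ALLOW
  req#3 t=1s (window 0): ALLOW
  req#4 t=1s (window 0): ALLOW
  req#5 t=2s (window 0): ALLOW
  req#6 t=2s (window 0): ALLOW
  req#7 t=3s (window 0): DENY
  req#8 t=3s (window 0): DENY
  req#9 t=4s (window 1): ALLOW
  req#10 t=4s (window 1): ALLOW
  req#11 t=5s (window 1): ALLOW
  req#12 t=5s (window 1): ALLOW
  req#13 t=6s (window 1): ALLOW
  req#14 t=6s (window 1): ALLOW
  req#15 t=7s (window 1): DENY
  req#16 t=7s (window 1): DENY
  req#17 t=8s (window 2): ALLOW
  req#18 t=8s (window 2): ALLOW
  req#19 t=9s (window 2): ALLOW
  req#20 t=9s (window 2): ALLOW
  req#21 t=10s (window 2): ALLOW
  req#22 t=10s (window 2): ALLOW
  req#23 t=11s (window 2): DENY
  req#24 t=11s (window 2): DENY

Allowed counts by window: 6 6 6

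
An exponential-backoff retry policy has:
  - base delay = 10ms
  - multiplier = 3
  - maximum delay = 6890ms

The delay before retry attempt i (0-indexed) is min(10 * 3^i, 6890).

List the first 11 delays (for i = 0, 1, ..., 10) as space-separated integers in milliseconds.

Answer: 10 30 90 270 810 2430 6890 6890 6890 6890 6890

Derivation:
Computing each delay:
  i=0: min(10*3^0, 6890) = 10
  i=1: min(10*3^1, 6890) = 30
  i=2: min(10*3^2, 6890) = 90
  i=3: min(10*3^3, 6890) = 270
  i=4: min(10*3^4, 6890) = 810
  i=5: min(10*3^5, 6890) = 2430
  i=6: min(10*3^6, 6890) = 6890
  i=7: min(10*3^7, 6890) = 6890
  i=8: min(10*3^8, 6890) = 6890
  i=9: min(10*3^9, 6890) = 6890
  i=10: min(10*3^10, 6890) = 6890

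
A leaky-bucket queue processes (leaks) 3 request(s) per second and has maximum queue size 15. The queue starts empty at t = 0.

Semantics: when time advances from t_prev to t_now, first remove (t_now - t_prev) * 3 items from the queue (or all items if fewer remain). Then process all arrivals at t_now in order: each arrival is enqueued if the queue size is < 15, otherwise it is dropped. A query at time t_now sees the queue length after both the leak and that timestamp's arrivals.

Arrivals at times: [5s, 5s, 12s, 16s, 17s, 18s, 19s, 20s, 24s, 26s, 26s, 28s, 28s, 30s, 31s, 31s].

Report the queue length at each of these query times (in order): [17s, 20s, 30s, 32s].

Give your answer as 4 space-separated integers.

Answer: 1 1 1 0

Derivation:
Queue lengths at query times:
  query t=17s: backlog = 1
  query t=20s: backlog = 1
  query t=30s: backlog = 1
  query t=32s: backlog = 0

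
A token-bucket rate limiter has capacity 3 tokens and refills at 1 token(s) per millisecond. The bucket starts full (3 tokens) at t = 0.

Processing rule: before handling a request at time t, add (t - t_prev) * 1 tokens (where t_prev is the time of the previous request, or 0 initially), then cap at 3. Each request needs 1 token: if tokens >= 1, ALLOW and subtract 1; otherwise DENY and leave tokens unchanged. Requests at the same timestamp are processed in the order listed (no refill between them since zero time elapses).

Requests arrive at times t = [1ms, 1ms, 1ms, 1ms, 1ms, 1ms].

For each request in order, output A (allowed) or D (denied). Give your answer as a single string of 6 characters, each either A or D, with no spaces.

Simulating step by step:
  req#1 t=1ms: ALLOW
  req#2 t=1ms: ALLOW
  req#3 t=1ms: ALLOW
  req#4 t=1ms: DENY
  req#5 t=1ms: DENY
  req#6 t=1ms: DENY

Answer: AAADDD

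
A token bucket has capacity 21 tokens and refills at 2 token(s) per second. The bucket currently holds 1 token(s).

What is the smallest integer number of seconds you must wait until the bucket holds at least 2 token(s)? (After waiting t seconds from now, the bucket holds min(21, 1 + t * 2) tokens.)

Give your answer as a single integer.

Need 1 + t * 2 >= 2, so t >= 1/2.
Smallest integer t = ceil(1/2) = 1.

Answer: 1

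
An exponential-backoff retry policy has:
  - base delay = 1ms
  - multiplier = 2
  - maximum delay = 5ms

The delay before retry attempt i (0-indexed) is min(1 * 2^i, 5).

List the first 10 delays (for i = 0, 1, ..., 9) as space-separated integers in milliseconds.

Computing each delay:
  i=0: min(1*2^0, 5) = 1
  i=1: min(1*2^1, 5) = 2
  i=2: min(1*2^2, 5) = 4
  i=3: min(1*2^3, 5) = 5
  i=4: min(1*2^4, 5) = 5
  i=5: min(1*2^5, 5) = 5
  i=6: min(1*2^6, 5) = 5
  i=7: min(1*2^7, 5) = 5
  i=8: min(1*2^8, 5) = 5
  i=9: min(1*2^9, 5) = 5

Answer: 1 2 4 5 5 5 5 5 5 5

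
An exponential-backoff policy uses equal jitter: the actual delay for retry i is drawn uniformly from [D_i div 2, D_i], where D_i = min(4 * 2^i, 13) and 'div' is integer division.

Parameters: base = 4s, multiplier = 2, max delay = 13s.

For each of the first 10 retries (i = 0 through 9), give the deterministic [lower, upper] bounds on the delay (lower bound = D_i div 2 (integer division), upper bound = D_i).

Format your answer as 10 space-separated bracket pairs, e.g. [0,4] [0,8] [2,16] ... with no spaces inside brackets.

Answer: [2,4] [4,8] [6,13] [6,13] [6,13] [6,13] [6,13] [6,13] [6,13] [6,13]

Derivation:
Computing bounds per retry:
  i=0: D_i=min(4*2^0,13)=4, bounds=[2,4]
  i=1: D_i=min(4*2^1,13)=8, bounds=[4,8]
  i=2: D_i=min(4*2^2,13)=13, bounds=[6,13]
  i=3: D_i=min(4*2^3,13)=13, bounds=[6,13]
  i=4: D_i=min(4*2^4,13)=13, bounds=[6,13]
  i=5: D_i=min(4*2^5,13)=13, bounds=[6,13]
  i=6: D_i=min(4*2^6,13)=13, bounds=[6,13]
  i=7: D_i=min(4*2^7,13)=13, bounds=[6,13]
  i=8: D_i=min(4*2^8,13)=13, bounds=[6,13]
  i=9: D_i=min(4*2^9,13)=13, bounds=[6,13]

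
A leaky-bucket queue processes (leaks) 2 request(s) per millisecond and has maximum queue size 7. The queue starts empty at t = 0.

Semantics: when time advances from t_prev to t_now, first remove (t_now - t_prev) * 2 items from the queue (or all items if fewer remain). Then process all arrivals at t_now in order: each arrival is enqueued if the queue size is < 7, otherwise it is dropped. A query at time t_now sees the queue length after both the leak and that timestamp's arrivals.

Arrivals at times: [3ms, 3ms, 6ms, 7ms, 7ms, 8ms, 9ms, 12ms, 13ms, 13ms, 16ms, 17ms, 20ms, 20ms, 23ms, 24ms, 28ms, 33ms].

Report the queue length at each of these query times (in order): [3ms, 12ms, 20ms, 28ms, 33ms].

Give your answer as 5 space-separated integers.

Answer: 2 1 2 1 1

Derivation:
Queue lengths at query times:
  query t=3ms: backlog = 2
  query t=12ms: backlog = 1
  query t=20ms: backlog = 2
  query t=28ms: backlog = 1
  query t=33ms: backlog = 1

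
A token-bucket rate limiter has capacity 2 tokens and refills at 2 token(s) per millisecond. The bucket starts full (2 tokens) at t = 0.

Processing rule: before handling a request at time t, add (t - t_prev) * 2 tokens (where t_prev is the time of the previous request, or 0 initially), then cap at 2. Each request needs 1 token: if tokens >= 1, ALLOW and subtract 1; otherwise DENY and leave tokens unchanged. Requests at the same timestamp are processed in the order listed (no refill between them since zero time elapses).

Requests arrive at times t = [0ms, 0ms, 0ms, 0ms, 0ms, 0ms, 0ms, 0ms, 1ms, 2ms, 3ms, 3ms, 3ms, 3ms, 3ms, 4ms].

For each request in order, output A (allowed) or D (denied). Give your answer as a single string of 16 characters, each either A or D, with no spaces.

Answer: AADDDDDDAAAADDDA

Derivation:
Simulating step by step:
  req#1 t=0ms: ALLOW
  req#2 t=0ms: ALLOW
  req#3 t=0ms: DENY
  req#4 t=0ms: DENY
  req#5 t=0ms: DENY
  req#6 t=0ms: DENY
  req#7 t=0ms: DENY
  req#8 t=0ms: DENY
  req#9 t=1ms: ALLOW
  req#10 t=2ms: ALLOW
  req#11 t=3ms: ALLOW
  req#12 t=3ms: ALLOW
  req#13 t=3ms: DENY
  req#14 t=3ms: DENY
  req#15 t=3ms: DENY
  req#16 t=4ms: ALLOW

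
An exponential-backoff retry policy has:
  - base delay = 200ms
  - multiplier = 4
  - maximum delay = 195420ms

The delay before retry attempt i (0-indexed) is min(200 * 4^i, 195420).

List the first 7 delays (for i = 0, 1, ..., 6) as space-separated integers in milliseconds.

Computing each delay:
  i=0: min(200*4^0, 195420) = 200
  i=1: min(200*4^1, 195420) = 800
  i=2: min(200*4^2, 195420) = 3200
  i=3: min(200*4^3, 195420) = 12800
  i=4: min(200*4^4, 195420) = 51200
  i=5: min(200*4^5, 195420) = 195420
  i=6: min(200*4^6, 195420) = 195420

Answer: 200 800 3200 12800 51200 195420 195420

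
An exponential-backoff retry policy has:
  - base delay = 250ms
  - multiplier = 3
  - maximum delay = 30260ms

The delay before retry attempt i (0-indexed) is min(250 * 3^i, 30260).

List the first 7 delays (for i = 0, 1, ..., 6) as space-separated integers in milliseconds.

Computing each delay:
  i=0: min(250*3^0, 30260) = 250
  i=1: min(250*3^1, 30260) = 750
  i=2: min(250*3^2, 30260) = 2250
  i=3: min(250*3^3, 30260) = 6750
  i=4: min(250*3^4, 30260) = 20250
  i=5: min(250*3^5, 30260) = 30260
  i=6: min(250*3^6, 30260) = 30260

Answer: 250 750 2250 6750 20250 30260 30260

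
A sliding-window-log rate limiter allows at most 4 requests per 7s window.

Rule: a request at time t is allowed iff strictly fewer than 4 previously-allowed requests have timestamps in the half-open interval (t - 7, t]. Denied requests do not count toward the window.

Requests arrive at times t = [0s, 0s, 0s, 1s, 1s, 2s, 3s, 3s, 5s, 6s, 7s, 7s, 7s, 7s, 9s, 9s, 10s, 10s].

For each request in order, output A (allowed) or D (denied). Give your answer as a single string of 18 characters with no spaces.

Tracking allowed requests in the window:
  req#1 t=0s: ALLOW
  req#2 t=0s: ALLOW
  req#3 t=0s: ALLOW
  req#4 t=1s: ALLOW
  req#5 t=1s: DENY
  req#6 t=2s: DENY
  req#7 t=3s: DENY
  req#8 t=3s: DENY
  req#9 t=5s: DENY
  req#10 t=6s: DENY
  req#11 t=7s: ALLOW
  req#12 t=7s: ALLOW
  req#13 t=7s: ALLOW
  req#14 t=7s: DENY
  req#15 t=9s: ALLOW
  req#16 t=9s: DENY
  req#17 t=10s: DENY
  req#18 t=10s: DENY

Answer: AAAADDDDDDAAADADDD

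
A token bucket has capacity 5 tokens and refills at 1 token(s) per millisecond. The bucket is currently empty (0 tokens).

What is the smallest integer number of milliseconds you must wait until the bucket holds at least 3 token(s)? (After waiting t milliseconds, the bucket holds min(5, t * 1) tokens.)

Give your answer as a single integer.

Answer: 3

Derivation:
Need t * 1 >= 3, so t >= 3/1.
Smallest integer t = ceil(3/1) = 3.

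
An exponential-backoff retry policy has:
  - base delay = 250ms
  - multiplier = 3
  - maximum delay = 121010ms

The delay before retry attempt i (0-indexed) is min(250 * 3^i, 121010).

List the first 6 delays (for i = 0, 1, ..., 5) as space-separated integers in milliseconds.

Computing each delay:
  i=0: min(250*3^0, 121010) = 250
  i=1: min(250*3^1, 121010) = 750
  i=2: min(250*3^2, 121010) = 2250
  i=3: min(250*3^3, 121010) = 6750
  i=4: min(250*3^4, 121010) = 20250
  i=5: min(250*3^5, 121010) = 60750

Answer: 250 750 2250 6750 20250 60750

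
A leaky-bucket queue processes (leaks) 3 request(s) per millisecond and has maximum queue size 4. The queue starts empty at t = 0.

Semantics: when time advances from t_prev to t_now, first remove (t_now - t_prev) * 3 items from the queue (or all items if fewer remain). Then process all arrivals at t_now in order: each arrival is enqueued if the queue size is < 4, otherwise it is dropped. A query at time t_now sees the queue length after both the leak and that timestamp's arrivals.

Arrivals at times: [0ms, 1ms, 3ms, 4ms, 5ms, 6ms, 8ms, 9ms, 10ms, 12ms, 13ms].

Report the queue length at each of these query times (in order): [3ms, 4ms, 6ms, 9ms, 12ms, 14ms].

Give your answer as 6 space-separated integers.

Queue lengths at query times:
  query t=3ms: backlog = 1
  query t=4ms: backlog = 1
  query t=6ms: backlog = 1
  query t=9ms: backlog = 1
  query t=12ms: backlog = 1
  query t=14ms: backlog = 0

Answer: 1 1 1 1 1 0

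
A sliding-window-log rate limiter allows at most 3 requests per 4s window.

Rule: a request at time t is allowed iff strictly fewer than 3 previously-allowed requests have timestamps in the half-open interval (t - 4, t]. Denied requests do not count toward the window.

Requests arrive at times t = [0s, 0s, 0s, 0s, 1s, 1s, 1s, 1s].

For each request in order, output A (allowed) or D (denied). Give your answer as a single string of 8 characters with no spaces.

Tracking allowed requests in the window:
  req#1 t=0s: ALLOW
  req#2 t=0s: ALLOW
  req#3 t=0s: ALLOW
  req#4 t=0s: DENY
  req#5 t=1s: DENY
  req#6 t=1s: DENY
  req#7 t=1s: DENY
  req#8 t=1s: DENY

Answer: AAADDDDD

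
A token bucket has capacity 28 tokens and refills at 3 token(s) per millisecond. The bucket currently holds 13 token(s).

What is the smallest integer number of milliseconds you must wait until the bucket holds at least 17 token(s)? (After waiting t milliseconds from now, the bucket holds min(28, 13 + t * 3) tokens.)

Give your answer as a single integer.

Need 13 + t * 3 >= 17, so t >= 4/3.
Smallest integer t = ceil(4/3) = 2.

Answer: 2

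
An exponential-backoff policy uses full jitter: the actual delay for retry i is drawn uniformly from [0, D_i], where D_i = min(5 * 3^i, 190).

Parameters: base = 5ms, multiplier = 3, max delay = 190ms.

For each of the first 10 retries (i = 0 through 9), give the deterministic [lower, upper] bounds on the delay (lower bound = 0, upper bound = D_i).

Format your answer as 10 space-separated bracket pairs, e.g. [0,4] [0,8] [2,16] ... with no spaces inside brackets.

Answer: [0,5] [0,15] [0,45] [0,135] [0,190] [0,190] [0,190] [0,190] [0,190] [0,190]

Derivation:
Computing bounds per retry:
  i=0: D_i=min(5*3^0,190)=5, bounds=[0,5]
  i=1: D_i=min(5*3^1,190)=15, bounds=[0,15]
  i=2: D_i=min(5*3^2,190)=45, bounds=[0,45]
  i=3: D_i=min(5*3^3,190)=135, bounds=[0,135]
  i=4: D_i=min(5*3^4,190)=190, bounds=[0,190]
  i=5: D_i=min(5*3^5,190)=190, bounds=[0,190]
  i=6: D_i=min(5*3^6,190)=190, bounds=[0,190]
  i=7: D_i=min(5*3^7,190)=190, bounds=[0,190]
  i=8: D_i=min(5*3^8,190)=190, bounds=[0,190]
  i=9: D_i=min(5*3^9,190)=190, bounds=[0,190]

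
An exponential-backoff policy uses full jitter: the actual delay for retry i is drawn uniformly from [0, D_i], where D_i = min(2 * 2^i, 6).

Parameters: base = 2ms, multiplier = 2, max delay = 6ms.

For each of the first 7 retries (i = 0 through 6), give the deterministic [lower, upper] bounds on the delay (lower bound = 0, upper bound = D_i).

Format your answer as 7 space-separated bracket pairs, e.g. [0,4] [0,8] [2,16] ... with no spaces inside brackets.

Answer: [0,2] [0,4] [0,6] [0,6] [0,6] [0,6] [0,6]

Derivation:
Computing bounds per retry:
  i=0: D_i=min(2*2^0,6)=2, bounds=[0,2]
  i=1: D_i=min(2*2^1,6)=4, bounds=[0,4]
  i=2: D_i=min(2*2^2,6)=6, bounds=[0,6]
  i=3: D_i=min(2*2^3,6)=6, bounds=[0,6]
  i=4: D_i=min(2*2^4,6)=6, bounds=[0,6]
  i=5: D_i=min(2*2^5,6)=6, bounds=[0,6]
  i=6: D_i=min(2*2^6,6)=6, bounds=[0,6]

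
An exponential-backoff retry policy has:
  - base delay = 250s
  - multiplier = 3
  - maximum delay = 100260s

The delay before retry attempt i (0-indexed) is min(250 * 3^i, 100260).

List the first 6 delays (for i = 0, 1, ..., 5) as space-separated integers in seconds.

Computing each delay:
  i=0: min(250*3^0, 100260) = 250
  i=1: min(250*3^1, 100260) = 750
  i=2: min(250*3^2, 100260) = 2250
  i=3: min(250*3^3, 100260) = 6750
  i=4: min(250*3^4, 100260) = 20250
  i=5: min(250*3^5, 100260) = 60750

Answer: 250 750 2250 6750 20250 60750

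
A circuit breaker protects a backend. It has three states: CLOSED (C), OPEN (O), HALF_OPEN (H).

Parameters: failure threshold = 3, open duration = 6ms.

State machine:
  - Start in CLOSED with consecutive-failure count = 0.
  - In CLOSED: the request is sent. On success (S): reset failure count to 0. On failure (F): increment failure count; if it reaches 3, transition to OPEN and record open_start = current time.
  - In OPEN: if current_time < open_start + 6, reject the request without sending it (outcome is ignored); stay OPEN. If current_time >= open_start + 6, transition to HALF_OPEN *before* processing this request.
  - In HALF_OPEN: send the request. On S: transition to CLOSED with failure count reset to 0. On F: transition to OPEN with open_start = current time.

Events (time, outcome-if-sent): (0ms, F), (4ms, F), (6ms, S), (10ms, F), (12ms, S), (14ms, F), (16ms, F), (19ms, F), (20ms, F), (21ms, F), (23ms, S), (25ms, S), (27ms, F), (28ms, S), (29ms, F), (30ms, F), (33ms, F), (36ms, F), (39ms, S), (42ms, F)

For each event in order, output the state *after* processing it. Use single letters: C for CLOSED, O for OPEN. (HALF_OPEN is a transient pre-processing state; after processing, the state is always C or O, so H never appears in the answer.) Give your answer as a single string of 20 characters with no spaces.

Answer: CCCCCCCOOOOCCCCCOOCC

Derivation:
State after each event:
  event#1 t=0ms outcome=F: state=CLOSED
  event#2 t=4ms outcome=F: state=CLOSED
  event#3 t=6ms outcome=S: state=CLOSED
  event#4 t=10ms outcome=F: state=CLOSED
  event#5 t=12ms outcome=S: state=CLOSED
  event#6 t=14ms outcome=F: state=CLOSED
  event#7 t=16ms outcome=F: state=CLOSED
  event#8 t=19ms outcome=F: state=OPEN
  event#9 t=20ms outcome=F: state=OPEN
  event#10 t=21ms outcome=F: state=OPEN
  event#11 t=23ms outcome=S: state=OPEN
  event#12 t=25ms outcome=S: state=CLOSED
  event#13 t=27ms outcome=F: state=CLOSED
  event#14 t=28ms outcome=S: state=CLOSED
  event#15 t=29ms outcome=F: state=CLOSED
  event#16 t=30ms outcome=F: state=CLOSED
  event#17 t=33ms outcome=F: state=OPEN
  event#18 t=36ms outcome=F: state=OPEN
  event#19 t=39ms outcome=S: state=CLOSED
  event#20 t=42ms outcome=F: state=CLOSED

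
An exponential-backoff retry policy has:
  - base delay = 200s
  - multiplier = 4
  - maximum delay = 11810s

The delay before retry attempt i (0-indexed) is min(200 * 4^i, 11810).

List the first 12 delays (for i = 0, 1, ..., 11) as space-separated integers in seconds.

Computing each delay:
  i=0: min(200*4^0, 11810) = 200
  i=1: min(200*4^1, 11810) = 800
  i=2: min(200*4^2, 11810) = 3200
  i=3: min(200*4^3, 11810) = 11810
  i=4: min(200*4^4, 11810) = 11810
  i=5: min(200*4^5, 11810) = 11810
  i=6: min(200*4^6, 11810) = 11810
  i=7: min(200*4^7, 11810) = 11810
  i=8: min(200*4^8, 11810) = 11810
  i=9: min(200*4^9, 11810) = 11810
  i=10: min(200*4^10, 11810) = 11810
  i=11: min(200*4^11, 11810) = 11810

Answer: 200 800 3200 11810 11810 11810 11810 11810 11810 11810 11810 11810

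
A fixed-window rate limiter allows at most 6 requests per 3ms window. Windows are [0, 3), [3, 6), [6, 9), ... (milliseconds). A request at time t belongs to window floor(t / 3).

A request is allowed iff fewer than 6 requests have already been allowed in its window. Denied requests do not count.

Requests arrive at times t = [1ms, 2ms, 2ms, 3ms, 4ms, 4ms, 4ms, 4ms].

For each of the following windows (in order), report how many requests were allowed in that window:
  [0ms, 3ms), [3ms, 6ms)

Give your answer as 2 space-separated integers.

Answer: 3 5

Derivation:
Processing requests:
  req#1 t=1ms (window 0): ALLOW
  req#2 t=2ms (window 0): ALLOW
  req#3 t=2ms (window 0): ALLOW
  req#4 t=3ms (window 1): ALLOW
  req#5 t=4ms (window 1): ALLOW
  req#6 t=4ms (window 1): ALLOW
  req#7 t=4ms (window 1): ALLOW
  req#8 t=4ms (window 1): ALLOW

Allowed counts by window: 3 5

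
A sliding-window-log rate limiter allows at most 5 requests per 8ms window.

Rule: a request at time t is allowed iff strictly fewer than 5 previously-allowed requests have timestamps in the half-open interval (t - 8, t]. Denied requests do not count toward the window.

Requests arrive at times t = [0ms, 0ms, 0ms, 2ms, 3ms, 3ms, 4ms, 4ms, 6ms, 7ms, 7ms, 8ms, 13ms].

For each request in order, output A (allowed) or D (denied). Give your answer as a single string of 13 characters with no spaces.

Tracking allowed requests in the window:
  req#1 t=0ms: ALLOW
  req#2 t=0ms: ALLOW
  req#3 t=0ms: ALLOW
  req#4 t=2ms: ALLOW
  req#5 t=3ms: ALLOW
  req#6 t=3ms: DENY
  req#7 t=4ms: DENY
  req#8 t=4ms: DENY
  req#9 t=6ms: DENY
  req#10 t=7ms: DENY
  req#11 t=7ms: DENY
  req#12 t=8ms: ALLOW
  req#13 t=13ms: ALLOW

Answer: AAAAADDDDDDAA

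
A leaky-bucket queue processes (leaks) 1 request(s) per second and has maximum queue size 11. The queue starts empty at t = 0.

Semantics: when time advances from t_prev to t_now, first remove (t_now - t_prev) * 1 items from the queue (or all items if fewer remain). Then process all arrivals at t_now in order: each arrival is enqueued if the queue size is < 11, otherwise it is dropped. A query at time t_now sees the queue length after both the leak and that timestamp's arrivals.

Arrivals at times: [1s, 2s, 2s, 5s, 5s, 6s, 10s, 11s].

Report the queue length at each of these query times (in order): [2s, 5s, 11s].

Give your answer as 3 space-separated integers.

Queue lengths at query times:
  query t=2s: backlog = 2
  query t=5s: backlog = 2
  query t=11s: backlog = 1

Answer: 2 2 1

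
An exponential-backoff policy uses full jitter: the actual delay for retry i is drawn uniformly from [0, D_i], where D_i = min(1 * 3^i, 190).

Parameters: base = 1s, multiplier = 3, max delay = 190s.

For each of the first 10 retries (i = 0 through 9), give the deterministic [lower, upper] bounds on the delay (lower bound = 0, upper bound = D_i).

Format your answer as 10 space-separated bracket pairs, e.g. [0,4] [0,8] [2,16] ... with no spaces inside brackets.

Answer: [0,1] [0,3] [0,9] [0,27] [0,81] [0,190] [0,190] [0,190] [0,190] [0,190]

Derivation:
Computing bounds per retry:
  i=0: D_i=min(1*3^0,190)=1, bounds=[0,1]
  i=1: D_i=min(1*3^1,190)=3, bounds=[0,3]
  i=2: D_i=min(1*3^2,190)=9, bounds=[0,9]
  i=3: D_i=min(1*3^3,190)=27, bounds=[0,27]
  i=4: D_i=min(1*3^4,190)=81, bounds=[0,81]
  i=5: D_i=min(1*3^5,190)=190, bounds=[0,190]
  i=6: D_i=min(1*3^6,190)=190, bounds=[0,190]
  i=7: D_i=min(1*3^7,190)=190, bounds=[0,190]
  i=8: D_i=min(1*3^8,190)=190, bounds=[0,190]
  i=9: D_i=min(1*3^9,190)=190, bounds=[0,190]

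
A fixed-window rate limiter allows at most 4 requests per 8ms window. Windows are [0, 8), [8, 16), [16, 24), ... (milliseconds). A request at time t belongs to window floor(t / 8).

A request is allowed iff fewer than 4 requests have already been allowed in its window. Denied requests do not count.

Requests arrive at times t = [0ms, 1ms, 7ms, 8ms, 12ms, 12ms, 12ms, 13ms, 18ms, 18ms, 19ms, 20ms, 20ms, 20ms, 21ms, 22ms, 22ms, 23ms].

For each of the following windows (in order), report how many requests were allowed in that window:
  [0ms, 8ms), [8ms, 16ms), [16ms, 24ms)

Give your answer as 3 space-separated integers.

Answer: 3 4 4

Derivation:
Processing requests:
  req#1 t=0ms (window 0): ALLOW
  req#2 t=1ms (window 0): ALLOW
  req#3 t=7ms (window 0): ALLOW
  req#4 t=8ms (window 1): ALLOW
  req#5 t=12ms (window 1): ALLOW
  req#6 t=12ms (window 1): ALLOW
  req#7 t=12ms (window 1): ALLOW
  req#8 t=13ms (window 1): DENY
  req#9 t=18ms (window 2): ALLOW
  req#10 t=18ms (window 2): ALLOW
  req#11 t=19ms (window 2): ALLOW
  req#12 t=20ms (window 2): ALLOW
  req#13 t=20ms (window 2): DENY
  req#14 t=20ms (window 2): DENY
  req#15 t=21ms (window 2): DENY
  req#16 t=22ms (window 2): DENY
  req#17 t=22ms (window 2): DENY
  req#18 t=23ms (window 2): DENY

Allowed counts by window: 3 4 4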